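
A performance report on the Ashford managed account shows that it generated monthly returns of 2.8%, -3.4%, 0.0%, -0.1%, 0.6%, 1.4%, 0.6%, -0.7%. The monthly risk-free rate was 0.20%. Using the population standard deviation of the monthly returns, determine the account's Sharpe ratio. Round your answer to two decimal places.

Mean return r̄ = 1.20 / 8 = 0.1500%
Σ(r − r̄)² = (2.8 − 0.1500)² + (-3.4 − 0.1500)² + … = 22.4000
population σ = √(22.4000 / 8) = √2.8000 = 1.6733%
Sharpe = (r̄ − rf) / σ = (0.1500 − 0.2) / 1.6733 = -0.0500 / 1.6733 = -0.0299

-0.03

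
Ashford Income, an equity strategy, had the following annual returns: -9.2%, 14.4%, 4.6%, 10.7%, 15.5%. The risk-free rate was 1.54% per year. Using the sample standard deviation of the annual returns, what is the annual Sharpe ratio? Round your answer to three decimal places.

0.560

Mean return r̄ = 36.00 / 5 = 7.2000%
Sample σ = √[Σ(r − r̄)² / 4] = √[408.7000 / 4] = √102.1750 = 10.1082%
Sharpe = (r̄ − rf) / σ = (7.2000 − 1.54) / 10.1082 = 5.6600 / 10.1082 = 0.5599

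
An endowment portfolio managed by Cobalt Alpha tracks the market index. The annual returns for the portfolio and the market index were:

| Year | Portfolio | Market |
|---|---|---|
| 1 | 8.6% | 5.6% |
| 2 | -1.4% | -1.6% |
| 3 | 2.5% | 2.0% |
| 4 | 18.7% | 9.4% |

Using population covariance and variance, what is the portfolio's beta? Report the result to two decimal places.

1.82

r̄p = 7.1000%,  r̄m = 3.8500%
Cov = Σ(rp − r̄p)(rm − r̄m) / 4 = 30.4600
Var(rm) = Σ(rm − r̄m)² / 4 = 16.7475
β = Cov / Var = 30.4600 / 16.7475 = 1.8188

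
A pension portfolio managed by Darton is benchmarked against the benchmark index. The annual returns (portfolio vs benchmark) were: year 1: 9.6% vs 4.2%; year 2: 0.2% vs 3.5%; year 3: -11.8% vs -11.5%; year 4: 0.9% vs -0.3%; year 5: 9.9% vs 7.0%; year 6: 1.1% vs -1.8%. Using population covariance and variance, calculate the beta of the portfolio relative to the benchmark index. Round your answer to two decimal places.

r̄p = 1.6500%,  r̄m = 0.1833%
Cov = Σ(rp − r̄p)(rm − r̄m) / 6 = 40.3258
Var(rm) = Σ(rm − r̄m)² / 6 = 35.7114
β = Cov / Var = 40.3258 / 35.7114 = 1.1292

1.13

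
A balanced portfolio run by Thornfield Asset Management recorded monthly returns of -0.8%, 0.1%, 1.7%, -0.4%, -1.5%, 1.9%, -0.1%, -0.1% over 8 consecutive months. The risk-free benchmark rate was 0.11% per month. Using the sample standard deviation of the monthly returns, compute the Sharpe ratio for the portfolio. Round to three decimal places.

-0.009

Mean return μ = 0.80 / 8 = 0.1000%
Σ(r − μ)² = (-0.8 − 0.1000)² + (0.1 − 0.1000)² + … = 9.5000
σ = √[9.5000 / 7] = 1.1650%
Sharpe = (μ − rf) / σ = (0.1000 − 0.11) / 1.1650 = -0.0100 / 1.1650 = -0.0086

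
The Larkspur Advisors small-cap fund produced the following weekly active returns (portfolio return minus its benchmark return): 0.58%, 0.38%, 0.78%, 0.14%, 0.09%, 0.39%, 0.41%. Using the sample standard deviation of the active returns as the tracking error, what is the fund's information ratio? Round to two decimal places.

1.66

r̄ = (0.58 + 0.38 + 0.78 + 0.14 + 0.09 + 0.39 + 0.41) / 7 = 2.770 / 7 = 0.3957%
Σ(r − r̄)² = (0.58 − 0.3957)² + (0.38 − 0.3957)² + … = 0.3410
sample σ = √(0.3410 / 6) = √0.0568 = 0.2383%
IR = r̄ / tracking error = 0.3957 / 0.2383 = 1.6605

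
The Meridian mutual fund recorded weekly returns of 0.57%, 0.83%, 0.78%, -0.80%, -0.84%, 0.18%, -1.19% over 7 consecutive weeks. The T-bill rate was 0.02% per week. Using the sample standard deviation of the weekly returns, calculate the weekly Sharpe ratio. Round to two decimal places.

-0.10

r̄ = (0.57 + 0.83 + 0.78 − 0.8 − 0.84 + 0.18 − 1.19) / 7 = -0.0671%
Sample std dev = √[4.3847 / 6] = 0.8549%
Sharpe = (r̄ − rf) / σ = (-0.0671 − 0.02) / 0.8549 = -0.0871 / 0.8549 = -0.1019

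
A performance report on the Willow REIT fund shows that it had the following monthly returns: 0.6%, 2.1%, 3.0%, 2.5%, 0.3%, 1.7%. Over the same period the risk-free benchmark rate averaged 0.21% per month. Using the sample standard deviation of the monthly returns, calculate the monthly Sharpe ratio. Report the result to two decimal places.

μ = (0.6 + 2.1 + 3 + 2.5 + 0.3 + 1.7) / 6 = 1.7000%
Sample σ = √[Σ(r − μ)² / 5] = √[5.6600 / 5] = √1.1320 = 1.0640%
Sharpe = (μ − rf) / σ = (1.7000 − 0.21) / 1.0640 = 1.4900 / 1.0640 = 1.4004

1.40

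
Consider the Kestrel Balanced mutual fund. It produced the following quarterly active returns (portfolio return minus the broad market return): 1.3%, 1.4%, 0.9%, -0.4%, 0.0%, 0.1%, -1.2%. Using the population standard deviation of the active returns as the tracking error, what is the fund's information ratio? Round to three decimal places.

0.340

r̄ = (1.3 + 1.4 + 0.9 − 0.4 + 0 + 0.1 − 1.2) / 7 = 0.3000%
Σ(r − r̄)² = (1.3 − 0.3000)² + (1.4 − 0.3000)² + (0.9 − 0.3000)² + … = 5.4400
population σ = √(5.4400 / 7) = √0.7771 = 0.8815%
IR = r̄ / tracking error = 0.3000 / 0.8815 = 0.3403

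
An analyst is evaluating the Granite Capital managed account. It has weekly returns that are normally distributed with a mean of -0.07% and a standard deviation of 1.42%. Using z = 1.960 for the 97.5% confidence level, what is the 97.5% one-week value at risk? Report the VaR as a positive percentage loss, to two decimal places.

2.85

VaR (as % loss) = −(μ − z·σ) = −(-0.07% − 1.960 × 1.42%) = −(-2.8532%) = 2.8532%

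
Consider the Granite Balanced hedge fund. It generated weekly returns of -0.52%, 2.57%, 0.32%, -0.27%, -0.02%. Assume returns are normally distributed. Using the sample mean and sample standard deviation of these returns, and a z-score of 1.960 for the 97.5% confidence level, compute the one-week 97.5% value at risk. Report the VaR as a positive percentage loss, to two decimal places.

Mean return r̄ = 2.080 / 5 = 0.4160%
Σ(r − r̄)² = (-0.52 − 0.4160)² + (2.57 − 0.4160)² + … = 6.1857
sample σ = √(6.1857 / 4) = √1.5464 = 1.2435%
VaR = −(r̄ − z·σ) = −(0.4160 − 1.960 × 1.2435) = −(-2.0213) = 2.0213%

2.02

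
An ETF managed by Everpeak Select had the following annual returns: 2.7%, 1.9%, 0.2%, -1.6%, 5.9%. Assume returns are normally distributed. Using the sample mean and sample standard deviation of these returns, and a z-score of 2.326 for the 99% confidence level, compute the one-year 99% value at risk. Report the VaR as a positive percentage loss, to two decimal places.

4.73

r̄ = (2.7 + 1.9 + 0.2 − 1.6 + 5.9) / 5 = 9.10 / 5 = 1.8200%
Sample σ = √[Σ(r − r̄)² / 4] = √[31.7480 / 4] = √7.9370 = 2.8173%
VaR = −(r̄ − z·σ) = −(1.8200 − 2.326 × 2.8173) = −(-4.7330) = 4.7330%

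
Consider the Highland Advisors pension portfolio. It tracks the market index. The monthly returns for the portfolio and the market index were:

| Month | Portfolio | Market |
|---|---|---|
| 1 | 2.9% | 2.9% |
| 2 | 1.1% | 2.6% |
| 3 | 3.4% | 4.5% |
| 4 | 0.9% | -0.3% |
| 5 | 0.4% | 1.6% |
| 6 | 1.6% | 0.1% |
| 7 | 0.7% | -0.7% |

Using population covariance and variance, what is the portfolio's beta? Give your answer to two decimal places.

0.44

r̄p = 1.5714%,  r̄m = 1.5286%
Cov = Σ(rp − r̄p)(rm − r̄m) / 7 = 1.3994
Var(rm) = Σ(rm − r̄m)² / 7 = 3.1735
β = Cov / Var = 1.3994 / 3.1735 = 0.4410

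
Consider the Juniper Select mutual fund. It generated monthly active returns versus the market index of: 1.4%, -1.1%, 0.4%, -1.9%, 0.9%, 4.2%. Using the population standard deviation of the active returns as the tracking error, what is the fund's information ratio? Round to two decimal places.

Mean return r̄ = 3.90 / 6 = 0.6500%
Σ(r − r̄)² = (1.4 − 0.6500)² + (-1.1 − 0.6500)² + (0.4 − 0.6500)² + … = 22.8550
σ = √[22.8550 / 6] = 1.9517%
IR = r̄ / tracking error = 0.6500 / 1.9517 = 0.3330

0.33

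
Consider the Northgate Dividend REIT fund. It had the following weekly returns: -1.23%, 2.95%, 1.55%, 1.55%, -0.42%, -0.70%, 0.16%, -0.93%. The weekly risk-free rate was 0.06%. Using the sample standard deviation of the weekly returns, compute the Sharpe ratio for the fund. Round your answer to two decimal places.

Mean return r̄ = 2.930 / 8 = 0.3663%
Σ(r − r̄)² = (-1.23 − 0.3663)² + (2.95 − 0.3663)² + … = 15.5042
σ = √[15.5042 / 7] = 1.4882%
Sharpe = (r̄ − rf) / σ = (0.3663 − 0.06) / 1.4882 = 0.3063 / 1.4882 = 0.2058

0.21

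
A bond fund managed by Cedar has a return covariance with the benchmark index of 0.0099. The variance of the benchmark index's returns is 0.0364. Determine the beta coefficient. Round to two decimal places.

0.27

β = Cov(Rp, Rm) / Var(Rm) = 0.0099 / 0.0364 = 0.2720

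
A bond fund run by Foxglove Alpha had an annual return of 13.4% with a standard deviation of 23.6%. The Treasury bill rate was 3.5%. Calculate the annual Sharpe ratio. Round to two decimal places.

0.42

Sharpe = (Rp − Rf) / σp = (13.4% − 3.5%) / 23.6% = 9.90% / 23.6% = 0.4195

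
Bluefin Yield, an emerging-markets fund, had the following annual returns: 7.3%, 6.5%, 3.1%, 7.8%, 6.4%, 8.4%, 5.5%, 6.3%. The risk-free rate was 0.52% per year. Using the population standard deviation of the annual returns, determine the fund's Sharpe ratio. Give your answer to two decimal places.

r̄ = (7.3 + 6.5 + 3.1 + 7.8 + 6.4 + 8.4 + 5.5 + 6.3) / 8 = 6.4125%
Σ(r − r̄)² = 18.4888; population σ = √(18.4888/8) = 1.5202%
Sharpe = (r̄ − rf) / σ = (6.4125 − 0.52) / 1.5202 = 5.8925 / 1.5202 = 3.8761

3.88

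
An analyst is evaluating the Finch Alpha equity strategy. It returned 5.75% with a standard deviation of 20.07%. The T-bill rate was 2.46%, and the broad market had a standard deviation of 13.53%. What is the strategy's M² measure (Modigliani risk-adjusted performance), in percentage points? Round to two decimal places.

Sharpe = (Rp − Rf) / σp = (5.75% − 2.46%) / 20.07% = 0.1639
M² = Rf + Sharpe × σm = 2.46% + 0.1639 × 13.53% = 4.6776%

4.68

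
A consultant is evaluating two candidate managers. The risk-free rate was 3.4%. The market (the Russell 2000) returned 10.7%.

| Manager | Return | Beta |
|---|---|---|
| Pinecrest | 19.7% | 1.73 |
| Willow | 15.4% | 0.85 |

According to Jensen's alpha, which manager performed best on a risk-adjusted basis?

Pinecrest: α = 19.7% − [3.4% + 1.73 × (10.7% − 3.4%)] = 3.671
Willow: α = 15.4% − [3.4% + 0.85 × (10.7% − 3.4%)] = 5.795
Highest: Willow (5.795).

Willow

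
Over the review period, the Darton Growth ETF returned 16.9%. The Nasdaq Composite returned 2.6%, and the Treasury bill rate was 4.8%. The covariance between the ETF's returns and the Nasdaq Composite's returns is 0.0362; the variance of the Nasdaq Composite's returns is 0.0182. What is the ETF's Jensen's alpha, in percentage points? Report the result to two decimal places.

16.48

β = Cov / Var = 0.0362 / 0.0182 = 1.9890
E[R] = Rf + β(Rm − Rf) = 4.8% + 1.9890 × (2.6% − 4.8%) = 0.4242%
α = Rp − E[R] = 16.9% − 0.4242% = 16.4758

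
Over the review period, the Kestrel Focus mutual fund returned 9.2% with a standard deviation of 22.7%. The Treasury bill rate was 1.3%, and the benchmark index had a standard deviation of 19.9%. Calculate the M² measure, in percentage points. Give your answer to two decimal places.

Sharpe = (Rp − Rf) / σp = (9.2% − 1.3%) / 22.7% = 0.3480
M² = Rf + Sharpe × σm = 1.3% + 0.3480 × 19.9% = 8.2252%

8.23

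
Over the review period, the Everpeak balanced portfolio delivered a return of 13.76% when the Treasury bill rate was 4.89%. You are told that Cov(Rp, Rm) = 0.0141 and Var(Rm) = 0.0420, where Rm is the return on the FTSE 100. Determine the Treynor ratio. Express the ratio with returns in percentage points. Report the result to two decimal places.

26.42

β = Cov / Var = 0.0141 / 0.0420 = 0.3357
Treynor = (Rp − Rf) / β = (13.76% − 4.89%) / 0.3357 = 8.87 / 0.3357 = 26.4224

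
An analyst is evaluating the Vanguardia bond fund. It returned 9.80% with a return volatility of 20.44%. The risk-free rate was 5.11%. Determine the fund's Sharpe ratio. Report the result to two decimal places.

Sharpe = (Rp − Rf) / σp = (9.80% − 5.11%) / 20.44% = 4.69% / 20.44% = 0.2295

0.23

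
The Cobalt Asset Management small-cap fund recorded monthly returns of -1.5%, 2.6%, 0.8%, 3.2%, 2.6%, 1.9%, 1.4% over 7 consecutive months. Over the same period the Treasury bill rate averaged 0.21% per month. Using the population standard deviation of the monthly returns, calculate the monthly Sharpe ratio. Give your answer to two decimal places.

Mean return r̄ = 11.00 / 7 = 1.5714%
Σ(r − r̄)² = (-1.5 − 1.5714)² + (2.6 − 1.5714)² + (0.8 − 1.5714)² + … = 14.9343
σ = √[14.9343 / 7] = 1.4606%
Sharpe = (r̄ − rf) / σ = (1.5714 − 0.21) / 1.4606 = 1.3614 / 1.4606 = 0.9321

0.93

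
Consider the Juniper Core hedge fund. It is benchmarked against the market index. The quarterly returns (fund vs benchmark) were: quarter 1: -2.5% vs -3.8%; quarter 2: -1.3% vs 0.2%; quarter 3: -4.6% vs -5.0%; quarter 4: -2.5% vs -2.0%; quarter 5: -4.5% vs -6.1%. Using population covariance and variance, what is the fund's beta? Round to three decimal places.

r̄p = -3.0800%,  r̄m = -3.3400%
Cov = Σ(rp − r̄p)(rm − r̄m) / 5 = 2.6508
Var(rm) = Σ(rm − r̄m)² / 5 = 4.9824
β = Cov / Var = 2.6508 / 4.9824 = 0.5320

0.532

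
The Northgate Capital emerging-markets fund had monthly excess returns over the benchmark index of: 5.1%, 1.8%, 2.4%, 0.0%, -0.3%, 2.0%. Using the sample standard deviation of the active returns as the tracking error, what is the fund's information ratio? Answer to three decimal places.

0.942

r̄ = (5.1 + 1.8 + 2.4 + 0 − 0.3 + 2) / 6 = 11.00 / 6 = 1.8333%
Sample σ = √[Σ(r − r̄)² / 5] = √[18.9333 / 5] = √3.7867 = 1.9459%
IR = r̄ / tracking error = 1.8333 / 1.9459 = 0.9421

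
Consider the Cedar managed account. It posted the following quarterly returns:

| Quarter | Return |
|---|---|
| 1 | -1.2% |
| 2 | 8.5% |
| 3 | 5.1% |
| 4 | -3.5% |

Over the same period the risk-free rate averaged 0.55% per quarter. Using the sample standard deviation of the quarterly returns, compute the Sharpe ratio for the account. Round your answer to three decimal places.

Mean return r̄ = 8.90 / 4 = 2.2250%
Sample std dev = √[92.1475 / 3] = 5.5422%
Sharpe = (r̄ − rf) / σ = (2.2250 − 0.55) / 5.5422 = 1.6750 / 5.5422 = 0.3022

0.302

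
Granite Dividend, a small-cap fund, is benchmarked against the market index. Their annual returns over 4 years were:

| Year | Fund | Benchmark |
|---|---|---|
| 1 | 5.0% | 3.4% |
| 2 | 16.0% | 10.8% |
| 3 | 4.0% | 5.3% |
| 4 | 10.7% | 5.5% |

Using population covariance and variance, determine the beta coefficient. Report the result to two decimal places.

1.54

r̄p = 8.9250%,  r̄m = 6.2500%
Cov = Σ(rp − r̄p)(rm − r̄m) / 4 = 11.6813
Var(rm) = Σ(rm − r̄m)² / 4 = 7.5725
β = Cov / Var = 11.6813 / 7.5725 = 1.5426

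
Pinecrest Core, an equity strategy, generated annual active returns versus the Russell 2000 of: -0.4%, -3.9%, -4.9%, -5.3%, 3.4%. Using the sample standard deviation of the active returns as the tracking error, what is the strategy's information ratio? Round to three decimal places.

r̄ = (-0.4 − 3.9 − 4.9 − 5.3 + 3.4) / 5 = -2.2200%
Sample σ = √[Σ(r − r̄)² / 4] = √[54.3880 / 4] = √13.5970 = 3.6874%
IR = r̄ / tracking error = -2.2200 / 3.6874 = -0.6021

-0.602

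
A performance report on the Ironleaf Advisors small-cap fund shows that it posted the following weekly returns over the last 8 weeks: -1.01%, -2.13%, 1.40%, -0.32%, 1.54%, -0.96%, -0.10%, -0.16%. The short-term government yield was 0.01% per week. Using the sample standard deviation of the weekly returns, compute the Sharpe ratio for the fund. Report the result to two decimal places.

-0.19

μ = (-1.01 − 2.13 + 1.4 − 0.32 + 1.54 − 0.96 − 0.1 − 0.16) / 8 = -1.740 / 8 = -0.2175%
Σ(r − μ)² = (-1.01 − (-0.2175))² + (-2.13 − (-0.2175))² + … = 10.5698
σ = √[10.5698 / 7] = 1.2288%
Sharpe = (μ − rf) / σ = (-0.2175 − 0.01) / 1.2288 = -0.2275 / 1.2288 = -0.1851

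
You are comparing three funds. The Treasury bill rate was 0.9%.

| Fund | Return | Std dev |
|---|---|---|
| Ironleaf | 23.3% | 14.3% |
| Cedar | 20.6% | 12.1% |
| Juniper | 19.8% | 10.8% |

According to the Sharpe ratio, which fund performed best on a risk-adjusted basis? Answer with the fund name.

Juniper

Ironleaf: Sharpe ratio = (23.3% − 0.9%) / 14.3% = 1.566
Cedar: Sharpe ratio = (20.6% − 0.9%) / 12.1% = 1.628
Juniper: Sharpe ratio = (19.8% − 0.9%) / 10.8% = 1.750
Highest: Juniper (1.750).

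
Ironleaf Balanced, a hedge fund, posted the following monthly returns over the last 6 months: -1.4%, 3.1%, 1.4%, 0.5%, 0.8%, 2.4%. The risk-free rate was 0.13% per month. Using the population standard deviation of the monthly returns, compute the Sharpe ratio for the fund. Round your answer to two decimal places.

0.70

μ = (-1.4 + 3.1 + 1.4 + 0.5 + 0.8 + 2.4) / 6 = 6.80 / 6 = 1.1333%
Σ(r − μ)² = 12.4733; population σ = √(12.4733/6) = 1.4418%
Sharpe = (μ − rf) / σ = (1.1333 − 0.13) / 1.4418 = 1.0033 / 1.4418 = 0.6959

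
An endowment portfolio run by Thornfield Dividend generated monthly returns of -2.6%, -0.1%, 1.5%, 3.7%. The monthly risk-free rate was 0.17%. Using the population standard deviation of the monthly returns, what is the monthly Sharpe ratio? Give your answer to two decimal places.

r̄ = (-2.6 − 0.1 + 1.5 + 3.7) / 4 = 2.50 / 4 = 0.6250%
Population σ = √[Σ(r − r̄)² / 4] = √[21.1475 / 4] = √5.2869 = 2.2993%
Sharpe = (r̄ − rf) / σ = (0.6250 − 0.17) / 2.2993 = 0.4550 / 2.2993 = 0.1979

0.20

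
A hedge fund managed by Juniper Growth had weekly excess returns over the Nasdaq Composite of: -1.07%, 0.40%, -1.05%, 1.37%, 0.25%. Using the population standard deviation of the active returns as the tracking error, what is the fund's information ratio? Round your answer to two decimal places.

r̄ = (-1.07 + 0.4 − 1.05 + 1.37 + 0.25) / 5 = -0.100 / 5 = -0.0200%
Σ(r − r̄)² = (-1.07 − (-0.0200))² + (0.4 − (-0.0200))² + (-1.05 − (-0.0200))² + … = 4.3448
σ = √[4.3448 / 5] = 0.9322%
IR = r̄ / tracking error = -0.0200 / 0.9322 = -0.0215

-0.02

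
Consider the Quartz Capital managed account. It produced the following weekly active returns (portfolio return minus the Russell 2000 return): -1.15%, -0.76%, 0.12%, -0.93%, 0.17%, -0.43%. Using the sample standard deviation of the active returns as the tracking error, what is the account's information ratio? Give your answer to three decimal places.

-0.903

Mean return r̄ = -2.980 / 6 = -0.4967%
Σ(r − r̄)² = 1.5131; sample σ = √(1.5131/5) = 0.5501%
IR = r̄ / tracking error = -0.4967 / 0.5501 = -0.9029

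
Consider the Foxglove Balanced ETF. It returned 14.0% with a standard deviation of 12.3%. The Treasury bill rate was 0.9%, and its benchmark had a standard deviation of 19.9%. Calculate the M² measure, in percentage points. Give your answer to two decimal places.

Sharpe = (Rp − Rf) / σp = (14.0% − 0.9%) / 12.3% = 1.0650
M² = Rf + Sharpe × σm = 0.9% + 1.0650 × 19.9% = 22.0935%

22.09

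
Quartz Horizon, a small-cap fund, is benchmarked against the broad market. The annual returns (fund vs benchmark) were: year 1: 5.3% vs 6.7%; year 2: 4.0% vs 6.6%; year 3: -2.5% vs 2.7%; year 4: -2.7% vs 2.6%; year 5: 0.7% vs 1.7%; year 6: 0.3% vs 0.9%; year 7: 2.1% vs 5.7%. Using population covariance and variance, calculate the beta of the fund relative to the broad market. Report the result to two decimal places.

0.96

r̄p = 1.0286%,  r̄m = 3.8429%
Cov = Σ(rp − r̄p)(rm − r̄m) / 7 = 4.8431
Var(rm) = Σ(rm − r̄m)² / 7 = 5.0453
β = Cov / Var = 4.8431 / 5.0453 = 0.9599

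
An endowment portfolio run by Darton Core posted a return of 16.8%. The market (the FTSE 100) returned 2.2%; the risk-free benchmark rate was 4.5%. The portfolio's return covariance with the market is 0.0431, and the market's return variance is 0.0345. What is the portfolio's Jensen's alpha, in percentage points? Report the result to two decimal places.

15.17

β = Cov / Var = 0.0431 / 0.0345 = 1.2493
E[R] = Rf + β(Rm − Rf) = 4.5% + 1.2493 × (2.2% − 4.5%) = 1.6266%
α = Rp − E[R] = 16.8% − 1.6266% = 15.1734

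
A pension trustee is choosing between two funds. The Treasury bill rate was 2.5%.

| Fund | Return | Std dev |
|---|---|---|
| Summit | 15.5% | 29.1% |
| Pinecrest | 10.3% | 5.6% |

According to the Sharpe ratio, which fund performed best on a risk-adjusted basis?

Pinecrest

Summit: Sharpe ratio = (15.5% − 2.5%) / 29.1% = 0.447
Pinecrest: Sharpe ratio = (10.3% − 2.5%) / 5.6% = 1.393
Highest: Pinecrest (1.393).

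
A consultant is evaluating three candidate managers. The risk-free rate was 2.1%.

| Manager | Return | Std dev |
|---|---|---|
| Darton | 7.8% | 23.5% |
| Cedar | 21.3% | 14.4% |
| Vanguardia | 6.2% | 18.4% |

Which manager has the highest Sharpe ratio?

Darton: Sharpe ratio = (7.8% − 2.1%) / 23.5% = 0.243
Cedar: Sharpe ratio = (21.3% − 2.1%) / 14.4% = 1.333
Vanguardia: Sharpe ratio = (6.2% − 2.1%) / 18.4% = 0.223
Highest: Cedar (1.333).

Cedar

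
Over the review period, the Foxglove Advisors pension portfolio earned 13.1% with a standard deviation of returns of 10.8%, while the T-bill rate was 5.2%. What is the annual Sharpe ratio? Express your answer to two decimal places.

0.73

Sharpe = (Rp − Rf) / σp = (13.1% − 5.2%) / 10.8% = 7.90% / 10.8% = 0.7315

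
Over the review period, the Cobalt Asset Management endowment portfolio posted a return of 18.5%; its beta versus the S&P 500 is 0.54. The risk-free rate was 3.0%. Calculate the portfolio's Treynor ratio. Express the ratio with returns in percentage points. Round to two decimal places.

Treynor = (Rp − Rf) / β = (18.5% − 3.0%) / 0.54 = 15.50 / 0.54 = 28.7037

28.70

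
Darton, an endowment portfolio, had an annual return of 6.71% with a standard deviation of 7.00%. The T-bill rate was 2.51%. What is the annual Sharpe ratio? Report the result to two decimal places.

0.60

Sharpe = (Rp − Rf) / σp = (6.71% − 2.51%) / 7.00% = 4.20% / 7.00% = 0.6000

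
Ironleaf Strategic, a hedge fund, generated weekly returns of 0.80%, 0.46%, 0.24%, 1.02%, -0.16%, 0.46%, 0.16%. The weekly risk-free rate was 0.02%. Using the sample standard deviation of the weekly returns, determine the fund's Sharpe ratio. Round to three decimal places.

1.023

r̄ = (0.8 + 0.46 + 0.24 + 1.02 − 0.16 + 0.46 + 0.16) / 7 = 0.4257%
Sample std dev = √[0.9438 / 6] = 0.3966%
Sharpe = (r̄ − rf) / σ = (0.4257 − 0.02) / 0.3966 = 0.4057 / 0.3966 = 1.0229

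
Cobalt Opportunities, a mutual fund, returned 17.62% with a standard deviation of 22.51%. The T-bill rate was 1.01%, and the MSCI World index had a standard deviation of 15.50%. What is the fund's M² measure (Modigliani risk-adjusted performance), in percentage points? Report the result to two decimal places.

Sharpe = (Rp − Rf) / σp = (17.62% − 1.01%) / 22.51% = 0.7379
M² = Rf + Sharpe × σm = 1.01% + 0.7379 × 15.50% = 12.4475%

12.45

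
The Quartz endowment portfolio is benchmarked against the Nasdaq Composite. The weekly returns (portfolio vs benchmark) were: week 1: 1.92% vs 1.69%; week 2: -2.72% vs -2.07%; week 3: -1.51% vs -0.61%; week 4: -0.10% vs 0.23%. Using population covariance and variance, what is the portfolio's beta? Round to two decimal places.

r̄p = -0.6025%,  r̄m = -0.1900%
Cov = Σ(rp − r̄p)(rm − r̄m) / 4 = 2.3289
Var(rm) = Σ(rm − r̄m)² / 4 = 1.8554
β = Cov / Var = 2.3289 / 1.8554 = 1.2552

1.26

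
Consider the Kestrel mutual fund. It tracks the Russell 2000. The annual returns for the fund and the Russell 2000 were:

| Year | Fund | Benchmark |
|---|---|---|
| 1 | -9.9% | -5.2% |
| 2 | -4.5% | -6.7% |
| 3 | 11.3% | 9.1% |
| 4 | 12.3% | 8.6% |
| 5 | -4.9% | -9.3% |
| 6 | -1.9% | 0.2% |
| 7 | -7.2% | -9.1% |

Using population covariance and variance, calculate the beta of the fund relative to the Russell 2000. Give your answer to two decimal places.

r̄p = -0.6857%,  r̄m = -1.7714%
Cov = Σ(rp − r̄p)(rm − r̄m) / 7 = 56.0639
Var(rm) = Σ(rm − r̄m)² / 7 = 53.7249
β = Cov / Var = 56.0639 / 53.7249 = 1.0435

1.04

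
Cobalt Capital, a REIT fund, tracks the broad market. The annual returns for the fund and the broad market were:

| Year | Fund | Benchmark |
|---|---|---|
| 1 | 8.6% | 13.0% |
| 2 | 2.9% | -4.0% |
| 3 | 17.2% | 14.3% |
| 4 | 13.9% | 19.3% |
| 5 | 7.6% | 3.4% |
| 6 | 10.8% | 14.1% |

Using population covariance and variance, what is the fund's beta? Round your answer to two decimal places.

r̄p = 10.1667%,  r̄m = 10.0167%
Cov = Σ(rp − r̄p)(rm − r̄m) / 6 = 30.2556
Var(rm) = Σ(rm − r̄m)² / 6 = 61.7247
β = Cov / Var = 30.2556 / 61.7247 = 0.4902

0.49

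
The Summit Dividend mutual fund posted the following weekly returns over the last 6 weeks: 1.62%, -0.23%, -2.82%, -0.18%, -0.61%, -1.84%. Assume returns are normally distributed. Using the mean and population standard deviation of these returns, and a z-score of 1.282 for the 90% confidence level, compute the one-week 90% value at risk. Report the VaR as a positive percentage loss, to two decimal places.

r̄ = (1.62 − 0.23 − 2.82 − 0.18 − 0.61 − 1.84) / 6 = -4.060 / 6 = -0.6767%
Population σ = √[Σ(r − r̄)² / 6] = √[11.6725 / 6] = √1.9454 = 1.3948%
VaR = −(r̄ − z·σ) = −(-0.6767 − 1.282 × 1.3948) = −(-2.4648) = 2.4648%

2.46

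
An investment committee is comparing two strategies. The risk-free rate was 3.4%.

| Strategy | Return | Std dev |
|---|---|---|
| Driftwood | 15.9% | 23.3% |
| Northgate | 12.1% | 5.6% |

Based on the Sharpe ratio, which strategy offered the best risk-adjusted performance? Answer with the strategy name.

Driftwood: Sharpe ratio = (15.9% − 3.4%) / 23.3% = 0.536
Northgate: Sharpe ratio = (12.1% − 3.4%) / 5.6% = 1.554
Highest: Northgate (1.554).

Northgate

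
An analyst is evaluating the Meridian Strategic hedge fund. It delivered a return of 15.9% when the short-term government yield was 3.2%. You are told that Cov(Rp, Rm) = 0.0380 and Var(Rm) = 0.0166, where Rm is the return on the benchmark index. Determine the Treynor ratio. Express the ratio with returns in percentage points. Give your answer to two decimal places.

5.55

β = Cov / Var = 0.0380 / 0.0166 = 2.2892
Treynor = (Rp − Rf) / β = (15.9% − 3.2%) / 2.2892 = 12.70 / 2.2892 = 5.5478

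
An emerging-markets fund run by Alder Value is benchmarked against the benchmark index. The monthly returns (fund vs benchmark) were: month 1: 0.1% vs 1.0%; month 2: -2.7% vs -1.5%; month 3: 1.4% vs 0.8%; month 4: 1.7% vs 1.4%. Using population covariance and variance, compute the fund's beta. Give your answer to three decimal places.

1.451

r̄p = 0.1250%,  r̄m = 0.4250%
Cov = Σ(rp − r̄p)(rm − r̄m) / 4 = 1.8594
Var(rm) = Σ(rm − r̄m)² / 4 = 1.2819
β = Cov / Var = 1.8594 / 1.2819 = 1.4505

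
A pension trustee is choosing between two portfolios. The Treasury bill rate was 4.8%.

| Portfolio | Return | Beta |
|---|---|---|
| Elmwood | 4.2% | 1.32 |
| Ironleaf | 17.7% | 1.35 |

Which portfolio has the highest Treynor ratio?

Elmwood: Treynor = (4.2% − 4.8%) / 1.32 = -0.455
Ironleaf: Treynor = (17.7% − 4.8%) / 1.35 = 9.556
Highest: Ironleaf (9.556).

Ironleaf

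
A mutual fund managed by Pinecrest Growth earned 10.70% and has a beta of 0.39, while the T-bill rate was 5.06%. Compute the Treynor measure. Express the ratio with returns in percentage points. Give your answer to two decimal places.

Treynor = (Rp − Rf) / β = (10.70% − 5.06%) / 0.39 = 5.64 / 0.39 = 14.4615

14.46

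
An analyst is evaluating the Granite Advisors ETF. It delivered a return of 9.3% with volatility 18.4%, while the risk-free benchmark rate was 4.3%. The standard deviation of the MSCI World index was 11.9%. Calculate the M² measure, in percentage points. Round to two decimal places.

7.53

Sharpe = (Rp − Rf) / σp = (9.3% − 4.3%) / 18.4% = 0.2717
M² = Rf + Sharpe × σm = 4.3% + 0.2717 × 11.9% = 7.5332%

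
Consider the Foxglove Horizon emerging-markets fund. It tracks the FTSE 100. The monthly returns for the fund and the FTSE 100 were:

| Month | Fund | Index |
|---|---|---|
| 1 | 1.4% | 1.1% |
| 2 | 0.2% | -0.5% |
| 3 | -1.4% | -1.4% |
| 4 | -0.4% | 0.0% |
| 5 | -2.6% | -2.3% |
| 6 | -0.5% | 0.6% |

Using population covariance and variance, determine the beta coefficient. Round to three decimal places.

0.960

r̄p = -0.5500%,  r̄m = -0.4167%
Cov = Σ(rp − r̄p)(rm − r̄m) / 6 = 1.2842
Var(rm) = Σ(rm − r̄m)² / 6 = 1.3381
β = Cov / Var = 1.2842 / 1.3381 = 0.9597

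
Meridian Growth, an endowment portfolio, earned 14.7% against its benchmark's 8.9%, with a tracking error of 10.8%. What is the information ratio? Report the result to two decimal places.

IR = (Rp − Rb) / TE = (14.7% − 8.9%) / 10.8% = 5.80% / 10.8% = 0.5370

0.54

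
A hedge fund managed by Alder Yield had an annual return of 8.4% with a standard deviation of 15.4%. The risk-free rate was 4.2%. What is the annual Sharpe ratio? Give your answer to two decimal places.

Sharpe = (Rp − Rf) / σp = (8.4% − 4.2%) / 15.4% = 4.20% / 15.4% = 0.2727

0.27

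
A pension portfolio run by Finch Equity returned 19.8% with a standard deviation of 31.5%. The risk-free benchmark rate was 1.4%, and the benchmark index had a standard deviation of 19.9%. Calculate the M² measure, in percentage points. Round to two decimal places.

Sharpe = (Rp − Rf) / σp = (19.8% − 1.4%) / 31.5% = 0.5841
M² = Rf + Sharpe × σm = 1.4% + 0.5841 × 19.9% = 13.0236%

13.02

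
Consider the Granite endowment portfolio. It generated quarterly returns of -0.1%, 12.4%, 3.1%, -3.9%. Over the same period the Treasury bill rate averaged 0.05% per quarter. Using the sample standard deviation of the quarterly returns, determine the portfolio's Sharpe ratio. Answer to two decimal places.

Mean return r̄ = 11.50 / 4 = 2.8750%
Σ(r − r̄)² = (-0.1 − 2.8750)² + (12.4 − 2.8750)² + … = 145.5275
σ = √[145.5275 / 3] = 6.9649%
Sharpe = (r̄ − rf) / σ = (2.8750 − 0.05) / 6.9649 = 2.8250 / 6.9649 = 0.4056

0.41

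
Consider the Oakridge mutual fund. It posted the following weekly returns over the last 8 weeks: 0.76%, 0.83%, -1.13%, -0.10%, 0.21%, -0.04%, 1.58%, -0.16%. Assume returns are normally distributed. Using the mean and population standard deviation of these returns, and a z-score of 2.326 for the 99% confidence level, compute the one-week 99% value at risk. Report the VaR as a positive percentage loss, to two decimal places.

r̄ = (0.76 + 0.83 − 1.13 − 0.1 + 0.21 − 0.04 + 1.58 − 0.16) / 8 = 1.950 / 8 = 0.2438%
Population std dev = √[4.6458 / 8] = 0.7621%
VaR = −(r̄ − z·σ) = −(0.2438 − 2.326 × 0.7621) = −(-1.5288) = 1.5288%

1.53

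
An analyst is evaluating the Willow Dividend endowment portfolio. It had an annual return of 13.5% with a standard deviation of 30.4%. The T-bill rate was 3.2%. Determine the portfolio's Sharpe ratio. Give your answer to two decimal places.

0.34

Sharpe = (Rp − Rf) / σp = (13.5% − 3.2%) / 30.4% = 10.30% / 30.4% = 0.3388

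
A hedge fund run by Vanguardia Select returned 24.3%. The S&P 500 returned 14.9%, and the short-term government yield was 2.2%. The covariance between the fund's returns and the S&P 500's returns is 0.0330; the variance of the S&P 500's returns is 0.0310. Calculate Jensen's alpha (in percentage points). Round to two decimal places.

8.58

β = Cov / Var = 0.0330 / 0.0310 = 1.0645
E[R] = Rf + β(Rm − Rf) = 2.2% + 1.0645 × (14.9% − 2.2%) = 15.7192%
α = Rp − E[R] = 24.3% − 15.7192% = 8.5808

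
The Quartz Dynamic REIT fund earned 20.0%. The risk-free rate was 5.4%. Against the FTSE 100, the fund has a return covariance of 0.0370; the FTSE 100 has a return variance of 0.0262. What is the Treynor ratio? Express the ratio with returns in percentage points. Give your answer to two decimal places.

β = Cov / Var = 0.0370 / 0.0262 = 1.4122
Treynor = (Rp − Rf) / β = (20.0% − 5.4%) / 1.4122 = 14.60 / 1.4122 = 10.3385

10.34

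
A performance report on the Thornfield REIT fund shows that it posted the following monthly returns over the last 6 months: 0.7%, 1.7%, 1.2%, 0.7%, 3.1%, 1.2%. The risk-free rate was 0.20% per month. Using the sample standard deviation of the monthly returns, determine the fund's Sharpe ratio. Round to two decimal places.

μ = (0.7 + 1.7 + 1.2 + 0.7 + 3.1 + 1.2) / 6 = 1.4333%
Σ(r − μ)² = (0.7 − 1.4333)² + (1.7 − 1.4333)² + (1.2 − 1.4333)² + … = 4.0333
sample σ = √(4.0333 / 5) = √0.8067 = 0.8982%
Sharpe = (μ − rf) / σ = (1.4333 − 0.2) / 0.8982 = 1.2333 / 0.8982 = 1.3731

1.37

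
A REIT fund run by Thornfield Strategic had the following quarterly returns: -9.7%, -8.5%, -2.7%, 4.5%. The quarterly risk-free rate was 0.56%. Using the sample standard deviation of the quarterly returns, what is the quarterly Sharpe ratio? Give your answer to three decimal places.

μ = (-9.7 − 8.5 − 2.7 + 4.5) / 4 = -4.1000%
Sample std dev = √[126.6400 / 3] = 6.4972%
Sharpe = (μ − rf) / σ = (-4.1000 − 0.56) / 6.4972 = -4.6600 / 6.4972 = -0.7172

-0.717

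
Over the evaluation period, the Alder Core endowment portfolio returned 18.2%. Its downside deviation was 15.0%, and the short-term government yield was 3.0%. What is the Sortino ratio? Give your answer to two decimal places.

1.01

Sortino = (Rp − Rf) / σd = (18.2% − 3.0%) / 15.0% = 15.20% / 15.0% = 1.0133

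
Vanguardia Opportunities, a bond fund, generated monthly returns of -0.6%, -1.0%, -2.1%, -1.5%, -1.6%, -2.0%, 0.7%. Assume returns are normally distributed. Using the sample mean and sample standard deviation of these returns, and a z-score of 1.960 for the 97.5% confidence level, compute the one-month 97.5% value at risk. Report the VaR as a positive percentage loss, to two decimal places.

3.07

Mean return r̄ = -8.10 / 7 = -1.1571%
Σ(r − r̄)² = 5.6971; sample σ = √(5.6971/6) = 0.9744%
VaR = −(r̄ − z·σ) = −(-1.1571 − 1.960 × 0.9744) = −(-3.0669) = 3.0669%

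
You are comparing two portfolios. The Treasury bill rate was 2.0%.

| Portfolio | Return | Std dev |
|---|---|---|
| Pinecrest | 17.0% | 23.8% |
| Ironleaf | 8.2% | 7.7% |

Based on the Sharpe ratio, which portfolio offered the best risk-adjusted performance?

Ironleaf

Pinecrest: Sharpe ratio = (17.0% − 2.0%) / 23.8% = 0.630
Ironleaf: Sharpe ratio = (8.2% − 2.0%) / 7.7% = 0.805
Highest: Ironleaf (0.805).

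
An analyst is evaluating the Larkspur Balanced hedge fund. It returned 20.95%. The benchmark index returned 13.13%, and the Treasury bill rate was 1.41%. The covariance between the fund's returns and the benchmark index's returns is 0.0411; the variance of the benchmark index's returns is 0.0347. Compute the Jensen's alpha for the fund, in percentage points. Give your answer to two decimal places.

β = Cov / Var = 0.0411 / 0.0347 = 1.1844
E[R] = Rf + β(Rm − Rf) = 1.41% + 1.1844 × (13.13% − 1.41%) = 15.2912%
α = Rp − E[R] = 20.95% − 15.2912% = 5.6588

5.66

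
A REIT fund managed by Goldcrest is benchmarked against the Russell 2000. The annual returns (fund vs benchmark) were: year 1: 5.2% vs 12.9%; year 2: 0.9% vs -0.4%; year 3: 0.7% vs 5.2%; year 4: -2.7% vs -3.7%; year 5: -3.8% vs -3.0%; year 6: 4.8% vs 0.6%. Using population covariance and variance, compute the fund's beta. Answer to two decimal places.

0.44

r̄p = 0.8500%,  r̄m = 1.9333%
Cov = Σ(rp − r̄p)(rm − r̄m) / 6 = 14.1283
Var(rm) = Σ(rm − r̄m)² / 6 = 32.3722
β = Cov / Var = 14.1283 / 32.3722 = 0.4364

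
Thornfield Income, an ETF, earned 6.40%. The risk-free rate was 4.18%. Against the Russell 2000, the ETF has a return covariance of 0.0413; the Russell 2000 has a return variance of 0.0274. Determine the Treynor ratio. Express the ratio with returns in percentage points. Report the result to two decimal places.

1.47

β = Cov / Var = 0.0413 / 0.0274 = 1.5073
Treynor = (Rp − Rf) / β = (6.40% − 4.18%) / 1.5073 = 2.22 / 1.5073 = 1.4728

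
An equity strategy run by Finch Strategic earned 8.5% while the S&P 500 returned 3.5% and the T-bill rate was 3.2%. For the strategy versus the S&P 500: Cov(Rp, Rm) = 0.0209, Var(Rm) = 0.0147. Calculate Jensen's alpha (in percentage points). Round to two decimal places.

4.87

β = Cov / Var = 0.0209 / 0.0147 = 1.4218
E[R] = Rf + β(Rm − Rf) = 3.2% + 1.4218 × (3.5% − 3.2%) = 3.6265%
α = Rp − E[R] = 8.5% − 3.6265% = 4.8735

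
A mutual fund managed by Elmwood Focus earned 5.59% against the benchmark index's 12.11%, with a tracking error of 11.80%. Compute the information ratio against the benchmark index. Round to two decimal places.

-0.55

IR = (Rp − Rb) / TE = (5.59% − 12.11%) / 11.80% = -6.52% / 11.80% = -0.5525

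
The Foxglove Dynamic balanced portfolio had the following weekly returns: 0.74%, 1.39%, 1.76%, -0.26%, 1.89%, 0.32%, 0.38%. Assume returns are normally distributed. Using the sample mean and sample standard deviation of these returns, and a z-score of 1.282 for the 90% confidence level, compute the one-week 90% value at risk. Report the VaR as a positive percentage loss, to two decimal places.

0.15

μ = (0.74 + 1.39 + 1.76 − 0.26 + 1.89 + 0.32 + 0.38) / 7 = 6.220 / 7 = 0.8886%
Sample std dev = √[3.9369 / 6] = 0.8100%
VaR = −(μ − z·σ) = −(0.8886 − 1.282 × 0.8100) = −(-0.1498) = 0.1498%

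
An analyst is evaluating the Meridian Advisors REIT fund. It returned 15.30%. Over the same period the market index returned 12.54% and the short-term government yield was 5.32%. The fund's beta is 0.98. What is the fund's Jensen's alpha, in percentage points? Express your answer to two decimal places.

CAPM expected return = Rf + β(Rm − Rf) = 5.32% + 0.98 × (12.54% − 5.32%) = 5.32 + 0.98 × 7.22 = 12.3956%
Jensen's α = Rp − E[R] = 15.30% − 12.3956% = 2.9044

2.90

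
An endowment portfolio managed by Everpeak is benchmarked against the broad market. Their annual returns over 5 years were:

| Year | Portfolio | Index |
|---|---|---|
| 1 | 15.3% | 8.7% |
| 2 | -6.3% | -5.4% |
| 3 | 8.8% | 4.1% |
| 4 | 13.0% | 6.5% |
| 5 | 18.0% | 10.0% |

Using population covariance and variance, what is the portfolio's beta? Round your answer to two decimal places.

1.57

r̄p = 9.7600%,  r̄m = 4.7800%
Cov = Σ(rp − r̄p)(rm − r̄m) / 5 = 46.8892
Var(rm) = Σ(rm − r̄m)² / 5 = 29.9336
β = Cov / Var = 46.8892 / 29.9336 = 1.5664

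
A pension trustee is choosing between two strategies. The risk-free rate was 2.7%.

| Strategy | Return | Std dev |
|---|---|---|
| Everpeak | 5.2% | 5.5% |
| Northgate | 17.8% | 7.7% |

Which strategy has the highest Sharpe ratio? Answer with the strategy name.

Everpeak: Sharpe ratio = (5.2% − 2.7%) / 5.5% = 0.455
Northgate: Sharpe ratio = (17.8% − 2.7%) / 7.7% = 1.961
Highest: Northgate (1.961).

Northgate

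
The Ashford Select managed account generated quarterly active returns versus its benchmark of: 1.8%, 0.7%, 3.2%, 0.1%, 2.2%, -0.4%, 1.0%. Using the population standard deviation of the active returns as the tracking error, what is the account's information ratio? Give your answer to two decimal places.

r̄ = (1.8 + 0.7 + 3.2 + 0.1 + 2.2 − 0.4 + 1) / 7 = 1.2286%
Σ(r − r̄)² = 9.4143; population σ = √(9.4143/7) = 1.1597%
IR = r̄ / tracking error = 1.2286 / 1.1597 = 1.0594

1.06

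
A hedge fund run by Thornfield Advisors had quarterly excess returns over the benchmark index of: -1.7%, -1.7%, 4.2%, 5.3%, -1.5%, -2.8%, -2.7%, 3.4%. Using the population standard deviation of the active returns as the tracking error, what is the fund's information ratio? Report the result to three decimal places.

0.099

μ = (-1.7 − 1.7 + 4.2 + 5.3 − 1.5 − 2.8 − 2.7 + 3.4) / 8 = 0.3125%
Population σ = √[Σ(r − μ)² / 8] = √[79.6688 / 8] = √9.9586 = 3.1557%
IR = μ / tracking error = 0.3125 / 3.1557 = 0.0990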